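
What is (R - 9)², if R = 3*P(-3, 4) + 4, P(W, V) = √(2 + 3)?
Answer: 70 - 30*√5 ≈ 2.9180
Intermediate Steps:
P(W, V) = √5
R = 4 + 3*√5 (R = 3*√5 + 4 = 4 + 3*√5 ≈ 10.708)
(R - 9)² = ((4 + 3*√5) - 9)² = (-5 + 3*√5)²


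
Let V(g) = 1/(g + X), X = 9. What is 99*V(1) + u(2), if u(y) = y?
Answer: 119/10 ≈ 11.900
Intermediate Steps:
V(g) = 1/(9 + g) (V(g) = 1/(g + 9) = 1/(9 + g))
99*V(1) + u(2) = 99/(9 + 1) + 2 = 99/10 + 2 = 119/10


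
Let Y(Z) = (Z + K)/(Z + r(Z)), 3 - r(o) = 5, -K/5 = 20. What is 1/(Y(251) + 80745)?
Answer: 249/20105656 ≈ 1.2385e-5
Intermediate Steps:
K = -100 (K = -5*20 = -100)
r(o) = -2 (r(o) = 3 - 1*5 = 3 - 5 = -2)
Y(Z) = (-100 + Z)/(-2 + Z) (Y(Z) = (Z - 100)/(Z - 2) = (-100 + Z)/(-2 + Z))
1/(Y(251) + 80745) = 1/((-100 + 251)/(-2 + 251) + 80745) = 1/(151/249 + 80745) = 1/(20105656/249) = 249/20105656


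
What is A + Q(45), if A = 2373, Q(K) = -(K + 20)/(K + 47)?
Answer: 218251/92 ≈ 2372.3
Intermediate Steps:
Q(K) = -(20 + K)/(47 + K)
A + Q(45) = 2373 + (-20 - 1*45)/(47 + 45) = 2373 + (-20 - 45)/92 = 2373 + (1/92)*(-65) = 2373 - 65/92 = 218251/92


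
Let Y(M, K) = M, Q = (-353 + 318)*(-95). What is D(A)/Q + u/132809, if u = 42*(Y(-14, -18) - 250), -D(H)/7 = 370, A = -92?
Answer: -10881226/12616855 ≈ -0.86244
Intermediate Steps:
Q = 3325 (Q = -35*(-95) = 3325)
D(H) = -2590 (D(H) = -7*370 = -2590)
u = -11088 (u = 42*(-14 - 250) = 42*(-264) = -11088)
D(A)/Q + u/132809 = -2590/3325 - 11088/132809 = -2590*1/3325 - 11088*1/132809 = -74/95 - 11088/132809 = -10881226/12616855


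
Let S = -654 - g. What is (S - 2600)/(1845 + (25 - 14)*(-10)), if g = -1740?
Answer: -1514/1735 ≈ -0.87262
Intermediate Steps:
S = 1086 (S = -654 - 1*(-1740) = -654 + 1740 = 1086)
(S - 2600)/(1845 + (25 - 14)*(-10)) = (1086 - 2600)/(1845 + (25 - 14)*(-10)) = -1514/(1845 + 11*(-10)) = -1514/(1845 - 110) = -1514/1735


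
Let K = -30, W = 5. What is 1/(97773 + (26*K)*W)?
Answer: 1/93873 ≈ 1.0653e-5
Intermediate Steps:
1/(97773 + (26*K)*W) = 1/(97773 + (26*(-30))*5) = 1/(97773 - 780*5) = 1/(97773 - 3900) = 1/93873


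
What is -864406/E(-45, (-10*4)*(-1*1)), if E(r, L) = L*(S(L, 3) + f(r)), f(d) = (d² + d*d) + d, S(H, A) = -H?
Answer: -432203/79300 ≈ -5.4502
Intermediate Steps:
f(d) = d + 2*d² (f(d) = (d² + d²) + d = 2*d² + d = d + 2*d²)
E(r, L) = L*(-L + r*(1 + 2*r))
-864406/E(-45, (-10*4)*(-1*1)) = -864406*1/(40*(-45 - (-10*4)*(-1*1) + 2*(-45)²)) = -864406*1/(40*(-45 - (-40)*(-1) + 2*2025)) = -864406*1/(40*(-45 - 1*40 + 4050)) = -864406*1/(40*(-45 - 40 + 4050)) = -864406/(40*3965) = -864406/158600 = -864406*1/158600 = -432203/79300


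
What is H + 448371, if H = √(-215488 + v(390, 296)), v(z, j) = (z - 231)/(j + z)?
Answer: 448371 + I*√2069544526/98 ≈ 4.4837e+5 + 464.21*I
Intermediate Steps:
v(z, j) = (-231 + z)/(j + z)
H = I*√2069544526/98 (H = √(-215488 + (-231 + 390)/(296 + 390)) = √(-215488 + 159/686) = √(-147824609/686) = I*√2069544526/98 ≈ 464.21*I)
H + 448371 = I*√2069544526/98 + 448371 = 448371 + I*√2069544526/98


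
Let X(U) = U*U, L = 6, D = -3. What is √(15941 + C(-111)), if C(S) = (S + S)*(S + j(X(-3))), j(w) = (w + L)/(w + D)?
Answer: 2*√10007 ≈ 200.07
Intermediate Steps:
X(U) = U²
j(w) = (6 + w)/(-3 + w) (j(w) = (w + 6)/(w - 3) = (6 + w)/(-3 + w))
C(S) = 2*S*(5/2 + S) (C(S) = (S + S)*(S + (6 + (-3)²)/(-3 + (-3)²)) = (2*S)*(S + (6 + 9)/(-3 + 9)) = (2*S)*(S + 15/6) = (2*S)*(S + (⅙)*15) = (2*S)*(S + 5/2) = (2*S)*(5/2 + S) = 2*S*(5/2 + S))
√(15941 + C(-111)) = √(15941 - 111*(5 + 2*(-111))) = √(15941 - 111*(5 - 222)) = √(15941 - 111*(-217)) = √(15941 + 24087) = √40028 = 2*√10007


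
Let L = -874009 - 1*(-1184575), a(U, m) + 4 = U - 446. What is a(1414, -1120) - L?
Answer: -309602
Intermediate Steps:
a(U, m) = -450 + U (a(U, m) = -4 + (U - 446) = -4 + (-446 + U) = -450 + U)
L = 310566 (L = -874009 + 1184575 = 310566)
a(1414, -1120) - L = (-450 + 1414) - 1*310566 = 964 - 310566 = -309602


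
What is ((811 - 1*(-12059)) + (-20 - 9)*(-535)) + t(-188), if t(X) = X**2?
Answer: 63729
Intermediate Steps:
((811 - 1*(-12059)) + (-20 - 9)*(-535)) + t(-188) = ((811 - 1*(-12059)) + (-20 - 9)*(-535)) + (-188)**2 = ((811 + 12059) - 29*(-535)) + 35344 = (12870 + 15515) + 35344 = 28385 + 35344 = 63729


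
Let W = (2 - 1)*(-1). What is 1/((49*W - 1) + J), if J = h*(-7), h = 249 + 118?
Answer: -1/2619 ≈ -0.00038183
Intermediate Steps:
h = 367
W = -1 (W = 1*(-1) = -1)
J = -2569 (J = 367*(-7) = -2569)
1/((49*W - 1) + J) = 1/((49*(-1) - 1) - 2569) = 1/((-49 - 1) - 2569) = 1/(-50 - 2569) = 1/(-2619) = -1/2619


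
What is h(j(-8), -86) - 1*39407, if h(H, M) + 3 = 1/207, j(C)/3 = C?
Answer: -8157869/207 ≈ -39410.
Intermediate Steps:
j(C) = 3*C
h(H, M) = -620/207 (h(H, M) = -3 + 1/207 = -620/207)
h(j(-8), -86) - 1*39407 = -620/207 - 1*39407 = -620/207 - 39407 = -8157869/207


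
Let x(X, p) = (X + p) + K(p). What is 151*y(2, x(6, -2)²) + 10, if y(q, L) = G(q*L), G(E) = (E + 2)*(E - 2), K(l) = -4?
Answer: -594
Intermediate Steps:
x(X, p) = -4 + X + p (x(X, p) = (X + p) - 4 = -4 + X + p)
G(E) = (-2 + E)*(2 + E) (G(E) = (2 + E)*(-2 + E) = (-2 + E)*(2 + E))
y(q, L) = -4 + L²*q² (y(q, L) = -4 + (q*L)² = -4 + (L*q)² = -4 + L²*q²)
151*y(2, x(6, -2)²) + 10 = 151*(-4 + ((-4 + 6 - 2)²)²*2²) + 10 = 151*(-4 + (0²)²*4) + 10 = 151*(-4 + 0²*4) + 10 = 151*(-4 + 0*4) + 10 = 151*(-4 + 0) + 10 = 151*(-4) + 10 = -604 + 10 = -594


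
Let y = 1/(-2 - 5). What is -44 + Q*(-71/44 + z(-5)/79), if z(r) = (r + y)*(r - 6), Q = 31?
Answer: -1747617/24332 ≈ -71.824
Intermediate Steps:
y = -1/7 (y = 1/(-7) = -1/7 ≈ -0.14286)
z(r) = (-6 + r)*(-1/7 + r) (z(r) = (r - 1/7)*(r - 6) = (-1/7 + r)*(-6 + r) = (-6 + r)*(-1/7 + r))
-44 + Q*(-71/44 + z(-5)/79) = -44 + 31*(-71/44 + (6/7 + (-5)**2 - 43/7*(-5))/79) = -44 + 31*(-71*1/44 + (6/7 + 25 + 215/7)*(1/79)) = -44 + 31*(-71/44 + (396/7)*(1/79)) = -44 + 31*(-71/44 + 396/553) = -44 + 31*(-21839/24332) = -44 - 677009/24332 = -1747617/24332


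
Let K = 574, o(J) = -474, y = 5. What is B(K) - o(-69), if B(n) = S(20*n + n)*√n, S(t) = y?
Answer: 474 + 5*√574 ≈ 593.79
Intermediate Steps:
S(t) = 5
B(n) = 5*√n
B(K) - o(-69) = 5*√574 - 1*(-474) = 5*√574 + 474 = 474 + 5*√574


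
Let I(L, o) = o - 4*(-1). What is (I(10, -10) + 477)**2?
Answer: 221841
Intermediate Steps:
I(L, o) = 4 + o (I(L, o) = o + 4 = 4 + o)
(I(10, -10) + 477)**2 = ((4 - 10) + 477)**2 = (-6 + 477)**2 = 471**2 = 221841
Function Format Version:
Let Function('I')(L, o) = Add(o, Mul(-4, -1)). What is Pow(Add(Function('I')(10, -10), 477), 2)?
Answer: 221841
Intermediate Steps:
Function('I')(L, o) = Add(4, o) (Function('I')(L, o) = Add(o, 4) = Add(4, o))
Pow(Add(Function('I')(10, -10), 477), 2) = Pow(Add(Add(4, -10), 477), 2) = Pow(Add(-6, 477), 2) = Pow(471, 2) = 221841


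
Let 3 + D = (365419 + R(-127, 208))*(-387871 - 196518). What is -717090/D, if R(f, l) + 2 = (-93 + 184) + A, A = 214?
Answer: 717090/213723913861 ≈ 3.3552e-6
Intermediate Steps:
R(f, l) = 303 (R(f, l) = -2 + ((-93 + 184) + 214) = -2 + (91 + 214) = -2 + 305 = 303)
D = -213723913861 (D = -3 + (365419 + 303)*(-387871 - 196518) = -3 + 365722*(-584389) = -3 - 213723913858 = -213723913861)
-717090/D = -717090/(-213723913861) = -717090*(-1/213723913861) = 717090/213723913861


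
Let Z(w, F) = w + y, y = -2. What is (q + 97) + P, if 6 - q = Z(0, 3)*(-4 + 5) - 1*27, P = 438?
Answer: 570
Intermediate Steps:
Z(w, F) = -2 + w (Z(w, F) = w - 2 = -2 + w)
q = 35 (q = 6 - ((-2 + 0)*(-4 + 5) - 1*27) = 6 - (-2*1 - 27) = 6 - (-2 - 27) = 6 - 1*(-29) = 6 + 29 = 35)
(q + 97) + P = (35 + 97) + 438 = 132 + 438 = 570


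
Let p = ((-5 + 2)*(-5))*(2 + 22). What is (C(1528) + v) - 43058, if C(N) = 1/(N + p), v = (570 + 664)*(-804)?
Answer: -1954446271/1888 ≈ -1.0352e+6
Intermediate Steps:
p = 360 (p = -3*(-5)*24 = 15*24 = 360)
v = -992136 (v = 1234*(-804) = -992136)
C(N) = 1/(360 + N) (C(N) = 1/(N + 360) = 1/(360 + N))
(C(1528) + v) - 43058 = (1/(360 + 1528) - 992136) - 43058 = (1/1888 - 992136) - 43058 = -1873152767/1888 - 43058 = -1954446271/1888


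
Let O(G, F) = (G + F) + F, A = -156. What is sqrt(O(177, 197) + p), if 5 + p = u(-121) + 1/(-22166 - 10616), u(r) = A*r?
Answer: sqrt(20893530432826)/32782 ≈ 139.43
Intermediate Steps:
O(G, F) = G + 2*F (O(G, F) = (F + G) + F = G + 2*F)
u(r) = -156*r
p = 618629121/32782 (p = -5 + (-156*(-121) + 1/(-22166 - 10616)) = -5 + (18876 + 1/(-32782)) = -5 + (18876 - 1/32782) = -5 + 618793031/32782 = 618629121/32782 ≈ 18871.)
sqrt(O(177, 197) + p) = sqrt((177 + 2*197) + 618629121/32782) = sqrt((177 + 394) + 618629121/32782) = sqrt(571 + 618629121/32782) = sqrt(637347643/32782) = sqrt(20893530432826)/32782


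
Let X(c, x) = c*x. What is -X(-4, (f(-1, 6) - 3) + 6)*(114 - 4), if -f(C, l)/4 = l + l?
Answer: -19800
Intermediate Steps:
f(C, l) = -8*l (f(C, l) = -4*(l + l) = -8*l)
-X(-4, (f(-1, 6) - 3) + 6)*(114 - 4) = -(-4*((-8*6 - 3) + 6))*(114 - 4) = -(-4*((-48 - 3) + 6))*110 = -(-4*(-51 + 6))*110 = -(-4*(-45))*110 = -180*110 = -1*19800 = -19800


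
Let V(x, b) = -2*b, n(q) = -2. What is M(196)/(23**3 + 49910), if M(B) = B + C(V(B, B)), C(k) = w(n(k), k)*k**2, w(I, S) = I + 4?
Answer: 307524/62077 ≈ 4.9539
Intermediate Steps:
w(I, S) = 4 + I
C(k) = 2*k**2 (C(k) = (4 - 2)*k**2 = 2*k**2)
M(B) = B + 8*B**2 (M(B) = B + 2*(-2*B)**2 = B + 2*(4*B**2) = B + 8*B**2)
M(196)/(23**3 + 49910) = (196*(1 + 8*196))/(23**3 + 49910) = (196*(1 + 1568))/(12167 + 49910) = (196*1569)/62077 = 307524*(1/62077) = 307524/62077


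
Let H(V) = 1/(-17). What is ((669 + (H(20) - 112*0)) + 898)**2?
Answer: 709583044/289 ≈ 2.4553e+6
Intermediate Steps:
H(V) = -1/17
((669 + (H(20) - 112*0)) + 898)**2 = ((669 + (-1/17 - 112*0)) + 898)**2 = ((669 + (-1/17 + 0)) + 898)**2 = ((669 - 1/17) + 898)**2 = (11372/17 + 898)**2 = (26638/17)**2 = 709583044/289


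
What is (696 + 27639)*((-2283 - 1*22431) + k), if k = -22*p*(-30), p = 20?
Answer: -326249190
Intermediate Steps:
k = 13200 (k = -22*20*(-30) = -440*(-30) = 13200)
(696 + 27639)*((-2283 - 1*22431) + k) = (696 + 27639)*((-2283 - 1*22431) + 13200) = 28335*((-2283 - 22431) + 13200) = 28335*(-24714 + 13200) = 28335*(-11514) = -326249190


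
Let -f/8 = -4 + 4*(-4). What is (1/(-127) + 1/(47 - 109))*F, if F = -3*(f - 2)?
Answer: 44793/3937 ≈ 11.377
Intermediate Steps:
f = 160 (f = -8*(-4 + 4*(-4)) = -8*(-4 - 16) = -8*(-20) = 160)
F = -474 (F = -3*(160 - 2) = -3*158 = -474)
(1/(-127) + 1/(47 - 109))*F = (1/(-127) + 1/(47 - 109))*(-474) = (-1/127 + 1/(-62))*(-474) = (-1/127 - 1/62)*(-474) = -189/7874*(-474) = 44793/3937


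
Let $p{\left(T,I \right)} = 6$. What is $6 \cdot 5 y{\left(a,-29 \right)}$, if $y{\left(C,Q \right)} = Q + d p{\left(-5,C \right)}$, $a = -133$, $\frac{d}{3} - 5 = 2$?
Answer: $2910$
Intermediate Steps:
$d = 21$ ($d = 15 + 3 \cdot 2 = 15 + 6 = 21$)
$y{\left(C,Q \right)} = 126 + Q$ ($y{\left(C,Q \right)} = Q + 21 \cdot 6 = Q + 126 = 126 + Q$)
$6 \cdot 5 y{\left(a,-29 \right)} = 6 \cdot 5 \left(126 - 29\right) = 30 \cdot 97 = 2910$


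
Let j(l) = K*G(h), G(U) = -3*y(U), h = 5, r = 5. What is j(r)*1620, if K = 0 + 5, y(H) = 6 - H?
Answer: -24300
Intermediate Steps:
G(U) = -18 + 3*U (G(U) = -3*(6 - U) = -18 + 3*U)
K = 5
j(l) = -15 (j(l) = 5*(-18 + 3*5) = 5*(-18 + 15) = 5*(-3) = -15)
j(r)*1620 = -15*1620 = -24300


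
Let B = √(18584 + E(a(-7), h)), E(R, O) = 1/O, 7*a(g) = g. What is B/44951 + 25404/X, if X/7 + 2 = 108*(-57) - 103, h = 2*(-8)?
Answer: -8468/14609 + √297343/179804 ≈ -0.57661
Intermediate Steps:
a(g) = g/7
h = -16
X = -43827 (X = -14 + 7*(108*(-57) - 103) = -14 + 7*(-6156 - 103) = -14 + 7*(-6259) = -14 - 43813 = -43827)
B = √297343/4 (B = √(18584 + 1/(-16)) = √(18584 - 1/16) = √(297343/16) = √297343/4 ≈ 136.32)
B/44951 + 25404/X = (√297343/4)/44951 + 25404/(-43827) = (√297343/4)*(1/44951) + 25404*(-1/43827) = √297343/179804 - 8468/14609 = -8468/14609 + √297343/179804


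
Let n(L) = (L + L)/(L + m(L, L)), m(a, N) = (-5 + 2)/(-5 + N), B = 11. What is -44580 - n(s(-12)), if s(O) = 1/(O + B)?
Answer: -44584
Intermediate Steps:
s(O) = 1/(11 + O) (s(O) = 1/(O + 11) = 1/(11 + O))
m(a, N) = -3/(-5 + N)
n(L) = 2*L/(L - 3/(-5 + L)) (n(L) = (L + L)/(L - 3/(-5 + L)) = (2*L)/(L - 3/(-5 + L)) = 2*L/(L - 3/(-5 + L)))
-44580 - n(s(-12)) = -44580 - 2*(-5 + 1/(11 - 12))/((11 - 12)*(-3 + (-5 + 1/(11 - 12))/(11 - 12))) = -44580 - 2*(-5 + 1/(-1))/((-1)*(-3 + (-5 + 1/(-1))/(-1))) = -44580 - 2*(-1)*(-5 - 1)/(-3 - (-5 - 1)) = -44580 - 2*(-1)*(-6)/(-3 - 1*(-6)) = -44580 - 2*(-1)*(-6)/(-3 + 6) = -44580 - 2*(-1)*(-6)/3 = -44580 - 1*4 = -44580 - 4 = -44584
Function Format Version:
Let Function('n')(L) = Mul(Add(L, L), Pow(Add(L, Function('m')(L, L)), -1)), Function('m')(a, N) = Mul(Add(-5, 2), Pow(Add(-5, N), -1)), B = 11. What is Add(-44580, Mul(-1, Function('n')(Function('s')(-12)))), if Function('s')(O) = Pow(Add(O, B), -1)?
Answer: -44584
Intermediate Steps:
Function('s')(O) = Pow(Add(11, O), -1) (Function('s')(O) = Pow(Add(O, 11), -1) = Pow(Add(11, O), -1))
Function('m')(a, N) = Mul(-3, Pow(Add(-5, N), -1))
Function('n')(L) = Mul(2, L, Pow(Add(L, Mul(-3, Pow(Add(-5, L), -1))), -1)) (Function('n')(L) = Mul(Add(L, L), Pow(Add(L, Mul(-3, Pow(Add(-5, L), -1))), -1)) = Mul(Mul(2, L), Pow(Add(L, Mul(-3, Pow(Add(-5, L), -1))), -1)) = Mul(2, L, Pow(Add(L, Mul(-3, Pow(Add(-5, L), -1))), -1)))
Add(-44580, Mul(-1, Function('n')(Function('s')(-12)))) = Add(-44580, Mul(-1, Mul(2, Pow(Add(11, -12), -1), Pow(Add(-3, Mul(Pow(Add(11, -12), -1), Add(-5, Pow(Add(11, -12), -1)))), -1), Add(-5, Pow(Add(11, -12), -1))))) = Add(-44580, Mul(-1, Mul(2, Pow(-1, -1), Pow(Add(-3, Mul(Pow(-1, -1), Add(-5, Pow(-1, -1)))), -1), Add(-5, Pow(-1, -1))))) = Add(-44580, Mul(-1, Mul(2, -1, Pow(Add(-3, Mul(-1, Add(-5, -1))), -1), Add(-5, -1)))) = Add(-44580, Mul(-1, Mul(2, -1, Pow(Add(-3, Mul(-1, -6)), -1), -6))) = Add(-44580, Mul(-1, Mul(2, -1, Pow(Add(-3, 6), -1), -6))) = Add(-44580, Mul(-1, Mul(2, -1, Pow(3, -1), -6))) = Add(-44580, Mul(-1, Mul(2, -1, Rational(1, 3), -6))) = Add(-44580, Mul(-1, 4)) = Add(-44580, -4) = -44584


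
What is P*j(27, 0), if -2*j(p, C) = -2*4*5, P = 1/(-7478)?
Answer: -10/3739 ≈ -0.0026745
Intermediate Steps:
P = -1/7478 ≈ -0.00013373
j(p, C) = 20 (j(p, C) = -(-2*4)*5/2 = -(-4)*5 = -½*(-40) = 20)
P*j(27, 0) = -1/7478*20 = -10/3739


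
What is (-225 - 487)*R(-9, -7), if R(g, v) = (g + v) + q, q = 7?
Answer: 6408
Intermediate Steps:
R(g, v) = 7 + g + v (R(g, v) = (g + v) + 7 = 7 + g + v)
(-225 - 487)*R(-9, -7) = (-225 - 487)*(7 - 9 - 7) = -712*(-9) = 6408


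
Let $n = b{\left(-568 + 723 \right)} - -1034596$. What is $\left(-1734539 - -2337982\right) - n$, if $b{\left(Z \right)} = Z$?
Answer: $-431308$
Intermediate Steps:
$n = 1034751$ ($n = \left(-568 + 723\right) - -1034596 = 155 + 1034596 = 1034751$)
$\left(-1734539 - -2337982\right) - n = \left(-1734539 - -2337982\right) - 1034751 = \left(-1734539 + 2337982\right) - 1034751 = 603443 - 1034751 = -431308$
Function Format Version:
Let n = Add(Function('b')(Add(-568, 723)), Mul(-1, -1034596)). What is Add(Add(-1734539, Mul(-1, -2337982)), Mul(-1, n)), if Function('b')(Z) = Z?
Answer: -431308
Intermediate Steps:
n = 1034751 (n = Add(Add(-568, 723), Mul(-1, -1034596)) = Add(155, 1034596) = 1034751)
Add(Add(-1734539, Mul(-1, -2337982)), Mul(-1, n)) = Add(Add(-1734539, Mul(-1, -2337982)), Mul(-1, 1034751)) = Add(Add(-1734539, 2337982), -1034751) = Add(603443, -1034751) = -431308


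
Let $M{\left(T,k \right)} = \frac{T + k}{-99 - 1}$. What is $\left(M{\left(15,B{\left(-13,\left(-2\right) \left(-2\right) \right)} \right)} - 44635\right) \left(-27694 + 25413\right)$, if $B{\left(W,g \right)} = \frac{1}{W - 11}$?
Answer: $\frac{244350662879}{2400} \approx 1.0181 \cdot 10^{8}$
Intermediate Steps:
$B{\left(W,g \right)} = \frac{1}{-11 + W}$
$M{\left(T,k \right)} = - \frac{T}{100} - \frac{k}{100}$ ($M{\left(T,k \right)} = \frac{T + k}{-100} = \left(T + k\right) \left(- \frac{1}{100}\right) = - \frac{T}{100} - \frac{k}{100}$)
$\left(M{\left(15,B{\left(-13,\left(-2\right) \left(-2\right) \right)} \right)} - 44635\right) \left(-27694 + 25413\right) = \left(\left(\left(- \frac{1}{100}\right) 15 - \frac{1}{100 \left(-11 - 13\right)}\right) - 44635\right) \left(-27694 + 25413\right) = \left(\left(- \frac{3}{20} - \frac{1}{100 \left(-24\right)}\right) - 44635\right) \left(-2281\right) = \left(\left(- \frac{3}{20} - - \frac{1}{2400}\right) - 44635\right) \left(-2281\right) = \left(\left(- \frac{3}{20} + \frac{1}{2400}\right) - 44635\right) \left(-2281\right) = \left(- \frac{359}{2400} - 44635\right) \left(-2281\right) = \left(- \frac{107124359}{2400}\right) \left(-2281\right) = \frac{244350662879}{2400}$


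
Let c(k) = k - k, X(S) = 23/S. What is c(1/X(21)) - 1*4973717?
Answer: -4973717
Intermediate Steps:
c(k) = 0
c(1/X(21)) - 1*4973717 = 0 - 1*4973717 = 0 - 4973717 = -4973717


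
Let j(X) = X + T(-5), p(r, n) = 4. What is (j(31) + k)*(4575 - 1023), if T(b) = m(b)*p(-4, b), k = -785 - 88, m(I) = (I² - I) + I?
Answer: -2635584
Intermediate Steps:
m(I) = I²
k = -873
T(b) = 4*b² (T(b) = b²*4 = 4*b²)
j(X) = 100 + X (j(X) = X + 4*(-5)² = X + 4*25 = X + 100 = 100 + X)
(j(31) + k)*(4575 - 1023) = ((100 + 31) - 873)*(4575 - 1023) = (131 - 873)*3552 = -742*3552 = -2635584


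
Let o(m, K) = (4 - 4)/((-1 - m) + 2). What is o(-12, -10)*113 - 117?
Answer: -117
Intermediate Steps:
o(m, K) = 0 (o(m, K) = 0/(1 - m) = 0)
o(-12, -10)*113 - 117 = 0*113 - 117 = 0 - 117 = -117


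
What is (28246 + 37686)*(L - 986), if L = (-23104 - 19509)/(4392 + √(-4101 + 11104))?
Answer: -1265885172289144/19282661 + 2809560316*√7003/19282661 ≈ -6.5637e+7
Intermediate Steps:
L = -42613/(4392 + √7003) ≈ -9.5210
(28246 + 37686)*(L - 986) = (28246 + 37686)*((-187156296/19282661 + 42613*√7003/19282661) - 986) = 65932*(-19199860042/19282661 + 42613*√7003/19282661) = -1265885172289144/19282661 + 2809560316*√7003/19282661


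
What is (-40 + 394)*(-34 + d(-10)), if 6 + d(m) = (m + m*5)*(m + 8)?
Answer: 28320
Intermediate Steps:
d(m) = -6 + 6*m*(8 + m) (d(m) = -6 + (m + m*5)*(m + 8) = -6 + (m + 5*m)*(8 + m) = -6 + (6*m)*(8 + m) = -6 + 6*m*(8 + m))
(-40 + 394)*(-34 + d(-10)) = (-40 + 394)*(-34 + (-6 + 6*(-10)² + 48*(-10))) = 354*(-34 + (-6 + 6*100 - 480)) = 354*(-34 + (-6 + 600 - 480)) = 354*(-34 + 114) = 354*80 = 28320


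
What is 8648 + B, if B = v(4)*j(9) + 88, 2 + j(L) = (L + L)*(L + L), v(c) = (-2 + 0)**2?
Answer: 10024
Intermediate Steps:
v(c) = 4 (v(c) = (-2)**2 = 4)
j(L) = -2 + 4*L**2 (j(L) = -2 + (L + L)*(L + L) = -2 + (2*L)*(2*L) = -2 + 4*L**2)
B = 1376 (B = 4*(-2 + 4*9**2) + 88 = 4*(-2 + 4*81) + 88 = 4*(-2 + 324) + 88 = 4*322 + 88 = 1288 + 88 = 1376)
8648 + B = 8648 + 1376 = 10024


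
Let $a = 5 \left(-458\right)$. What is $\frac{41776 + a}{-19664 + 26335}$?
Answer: $\frac{39486}{6671} \approx 5.9191$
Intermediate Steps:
$a = -2290$
$\frac{41776 + a}{-19664 + 26335} = \frac{41776 - 2290}{-19664 + 26335} = \frac{39486}{6671}$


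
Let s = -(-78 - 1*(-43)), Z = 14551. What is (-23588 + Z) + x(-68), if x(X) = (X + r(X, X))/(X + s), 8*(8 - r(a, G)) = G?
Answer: -596339/66 ≈ -9035.4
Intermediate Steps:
r(a, G) = 8 - G/8
s = 35 (s = -(-78 + 43) = -1*(-35) = 35)
x(X) = (8 + 7*X/8)/(35 + X) (x(X) = (X + (8 - X/8))/(X + 35) = (8 + 7*X/8)/(35 + X))
(-23588 + Z) + x(-68) = (-23588 + 14551) + (64 + 7*(-68))/(8*(35 - 68)) = -9037 + (⅛)*(64 - 476)/(-33) = -9037 + (⅛)*(-1/33)*(-412) = -9037 + 103/66 = -596339/66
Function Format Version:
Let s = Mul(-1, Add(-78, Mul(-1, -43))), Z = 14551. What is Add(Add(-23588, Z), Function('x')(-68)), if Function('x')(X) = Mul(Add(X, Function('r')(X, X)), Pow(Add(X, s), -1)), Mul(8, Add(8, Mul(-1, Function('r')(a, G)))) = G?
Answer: Rational(-596339, 66) ≈ -9035.4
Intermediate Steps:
Function('r')(a, G) = Add(8, Mul(Rational(-1, 8), G))
s = 35 (s = Mul(-1, Add(-78, 43)) = Mul(-1, -35) = 35)
Function('x')(X) = Mul(Pow(Add(35, X), -1), Add(8, Mul(Rational(7, 8), X))) (Function('x')(X) = Mul(Add(X, Add(8, Mul(Rational(-1, 8), X))), Pow(Add(X, 35), -1)) = Mul(Add(8, Mul(Rational(7, 8), X)), Pow(Add(35, X), -1)) = Mul(Pow(Add(35, X), -1), Add(8, Mul(Rational(7, 8), X))))
Add(Add(-23588, Z), Function('x')(-68)) = Add(Add(-23588, 14551), Mul(Rational(1, 8), Pow(Add(35, -68), -1), Add(64, Mul(7, -68)))) = Add(-9037, Mul(Rational(1, 8), Pow(-33, -1), Add(64, -476))) = Add(-9037, Mul(Rational(1, 8), Rational(-1, 33), -412)) = Add(-9037, Rational(103, 66)) = Rational(-596339, 66)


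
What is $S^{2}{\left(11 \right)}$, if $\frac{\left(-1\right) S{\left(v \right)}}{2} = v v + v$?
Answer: $69696$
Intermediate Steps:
$S{\left(v \right)} = - 2 v - 2 v^{2}$ ($S{\left(v \right)} = - 2 \left(v v + v\right) = - 2 \left(v^{2} + v\right) = - 2 \left(v + v^{2}\right) = - 2 v - 2 v^{2}$)
$S^{2}{\left(11 \right)} = \left(\left(-2\right) 11 \left(1 + 11\right)\right)^{2} = \left(\left(-2\right) 11 \cdot 12\right)^{2} = \left(-264\right)^{2} = 69696$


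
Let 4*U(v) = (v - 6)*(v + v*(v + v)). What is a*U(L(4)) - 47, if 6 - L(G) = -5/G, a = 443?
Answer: 1985269/128 ≈ 15510.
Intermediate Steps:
L(G) = 6 + 5/G (L(G) = 6 - (-5)/G = 6 + 5/G)
U(v) = (-6 + v)*(v + 2*v²)/4 (U(v) = ((v - 6)*(v + v*(v + v)))/4 = ((-6 + v)*(v + v*(2*v)))/4 = ((-6 + v)*(v + 2*v²))/4 = (-6 + v)*(v + 2*v²)/4)
a*U(L(4)) - 47 = 443*((6 + 5/4)*(-6 - 11*(6 + 5/4) + 2*(6 + 5/4)²)/4) - 47 = 443*((¼)*(29/4)*(-6 - 11*29/4 + 2*(29/4)²)) - 47 = 443*((¼)*(29/4)*(-6 - 319/4 + 2*(841/16))) - 47 = 443*((¼)*(29/4)*(-6 - 319/4 + 841/8)) - 47 = 443*((¼)*(29/4)*(155/8)) - 47 = 443*(4495/128) - 47 = 1991285/128 - 47 = 1985269/128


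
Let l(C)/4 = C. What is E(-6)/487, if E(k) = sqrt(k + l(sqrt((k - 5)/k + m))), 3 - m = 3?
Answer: sqrt(-54 + 6*sqrt(66))/1461 ≈ 0.0015692*I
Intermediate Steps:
m = 0 (m = 3 - 1*3 = 3 - 3 = 0)
l(C) = 4*C
E(k) = sqrt(k + 4*sqrt((-5 + k)/k)) (E(k) = sqrt(k + 4*sqrt((k - 5)/k + 0)) = sqrt(k + 4*sqrt((-5 + k)/k + 0)) = sqrt(k + 4*sqrt((-5 + k)/k)))
E(-6)/487 = sqrt(-6 + 4*sqrt((-5 - 6)/(-6)))/487 = sqrt(-6 + 4*sqrt(-1/6*(-11)))*(1/487) = sqrt(-6 + 4*sqrt(11/6))*(1/487) = sqrt(-6 + 4*(sqrt(66)/6))*(1/487) = sqrt(-6 + 2*sqrt(66)/3)*(1/487) = sqrt(-6 + 2*sqrt(66)/3)/487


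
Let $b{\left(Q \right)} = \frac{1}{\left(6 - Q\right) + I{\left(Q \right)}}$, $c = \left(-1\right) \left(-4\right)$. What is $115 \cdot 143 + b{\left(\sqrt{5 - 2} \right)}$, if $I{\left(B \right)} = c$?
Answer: $\frac{1595175}{97} + \frac{\sqrt{3}}{97} \approx 16445.0$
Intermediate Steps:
$c = 4$
$I{\left(B \right)} = 4$
$b{\left(Q \right)} = \frac{1}{10 - Q}$ ($b{\left(Q \right)} = \frac{1}{\left(6 - Q\right) + 4} = \frac{1}{10 - Q}$)
$115 \cdot 143 + b{\left(\sqrt{5 - 2} \right)} = 115 \cdot 143 + \frac{1}{10 - \sqrt{5 - 2}} = 16445 + \frac{1}{10 - \sqrt{3}}$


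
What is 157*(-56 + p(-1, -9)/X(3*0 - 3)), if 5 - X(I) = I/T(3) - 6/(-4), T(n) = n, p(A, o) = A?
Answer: -79442/9 ≈ -8826.9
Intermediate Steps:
X(I) = 7/2 - I/3 (X(I) = 5 - (I/3 - 6/(-4)) = 5 - (I*(1/3) - 6*(-1/4)) = 5 - (I/3 + 3/2) = 5 - (3/2 + I/3) = 5 + (-3/2 - I/3) = 7/2 - I/3)
157*(-56 + p(-1, -9)/X(3*0 - 3)) = 157*(-56 - 1/(7/2 - (3*0 - 3)/3)) = 157*(-56 - 1/(7/2 - (0 - 3)/3)) = 157*(-56 - 1/(7/2 - 1/3*(-3))) = 157*(-56 - 1/(7/2 + 1)) = 157*(-56 - 1/9/2) = 157*(-56 - 1*2/9) = 157*(-56 - 2/9) = 157*(-506/9) = -79442/9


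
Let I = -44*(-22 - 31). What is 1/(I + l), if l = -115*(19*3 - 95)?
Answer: 1/6702 ≈ 0.00014921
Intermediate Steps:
l = 4370 (l = -115*(57 - 95) = -115*(-38) = 4370)
I = 2332 (I = -44*(-53) = 2332)
1/(I + l) = 1/(2332 + 4370) = 1/6702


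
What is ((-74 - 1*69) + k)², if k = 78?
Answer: 4225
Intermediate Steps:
((-74 - 1*69) + k)² = ((-74 - 1*69) + 78)² = ((-74 - 69) + 78)² = (-143 + 78)² = (-65)² = 4225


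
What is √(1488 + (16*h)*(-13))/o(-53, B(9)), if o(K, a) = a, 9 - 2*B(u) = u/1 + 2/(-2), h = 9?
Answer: 16*I*√6 ≈ 39.192*I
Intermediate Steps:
B(u) = 5 - u/2 (B(u) = 9/2 - (u/1 + 2/(-2))/2 = 9/2 - (u*1 + 2*(-½))/2 = 9/2 - (u - 1)/2 = 9/2 - (-1 + u)/2 = 9/2 + (½ - u/2) = 5 - u/2)
√(1488 + (16*h)*(-13))/o(-53, B(9)) = √(1488 + (16*9)*(-13))/(5 - ½*9) = √(1488 + 144*(-13))/(5 - 9/2) = √(1488 - 1872)/(½) = √(-384)*2 = (8*I*√6)*2 = 16*I*√6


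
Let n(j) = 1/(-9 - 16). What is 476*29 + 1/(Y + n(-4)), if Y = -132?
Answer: 45566979/3301 ≈ 13804.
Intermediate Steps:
n(j) = -1/25 (n(j) = 1/(-25) = -1/25)
476*29 + 1/(Y + n(-4)) = 476*29 + 1/(-132 - 1/25) = 13804 + 1/(-3301/25) = 13804 - 25/3301 = 45566979/3301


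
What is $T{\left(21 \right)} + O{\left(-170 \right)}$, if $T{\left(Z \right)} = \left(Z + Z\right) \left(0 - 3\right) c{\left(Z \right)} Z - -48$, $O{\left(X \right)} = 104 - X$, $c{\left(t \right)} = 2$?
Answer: $-4970$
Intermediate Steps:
$T{\left(Z \right)} = 48 - 12 Z^{2}$ ($T{\left(Z \right)} = \left(Z + Z\right) \left(0 - 3\right) 2 Z - -48 = 2 Z \left(-3\right) 2 Z + 48 = - 6 Z 2 Z + 48 = - 12 Z Z + 48 = - 12 Z^{2} + 48 = 48 - 12 Z^{2}$)
$T{\left(21 \right)} + O{\left(-170 \right)} = \left(48 - 12 \cdot 21^{2}\right) + \left(104 - -170\right) = \left(48 - 5292\right) + \left(104 + 170\right) = \left(48 - 5292\right) + 274 = -5244 + 274 = -4970$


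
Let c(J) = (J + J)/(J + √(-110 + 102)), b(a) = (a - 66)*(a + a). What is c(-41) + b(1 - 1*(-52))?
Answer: -2324080/1689 + 164*I*√2/1689 ≈ -1376.0 + 0.13732*I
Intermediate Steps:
b(a) = 2*a*(-66 + a) (b(a) = (-66 + a)*(2*a) = 2*a*(-66 + a))
c(J) = 2*J/(J + 2*I*√2) (c(J) = (2*J)/(J + √(-8)) = (2*J)/(J + 2*I*√2) = 2*J/(J + 2*I*√2))
c(-41) + b(1 - 1*(-52)) = 2*(-41)/(-41 + 2*I*√2) + 2*(1 - 1*(-52))*(-66 + (1 - 1*(-52))) = -82/(-41 + 2*I*√2) + 2*(1 + 52)*(-66 + (1 + 52)) = -82/(-41 + 2*I*√2) + 2*53*(-66 + 53) = -82/(-41 + 2*I*√2) + 2*53*(-13) = -82/(-41 + 2*I*√2) - 1378 = -1378 - 82/(-41 + 2*I*√2)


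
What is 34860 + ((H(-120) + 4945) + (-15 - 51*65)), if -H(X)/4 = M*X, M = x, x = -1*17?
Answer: 28315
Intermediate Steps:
x = -17
M = -17
H(X) = 68*X (H(X) = -(-68)*X = 68*X)
34860 + ((H(-120) + 4945) + (-15 - 51*65)) = 34860 + ((68*(-120) + 4945) + (-15 - 51*65)) = 34860 + ((-8160 + 4945) + (-15 - 3315)) = 34860 + (-3215 - 3330) = 34860 - 6545 = 28315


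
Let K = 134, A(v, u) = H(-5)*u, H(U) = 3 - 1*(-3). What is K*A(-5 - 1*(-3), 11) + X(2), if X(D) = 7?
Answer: 8851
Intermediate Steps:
H(U) = 6 (H(U) = 3 + 3 = 6)
A(v, u) = 6*u
K*A(-5 - 1*(-3), 11) + X(2) = 134*(6*11) + 7 = 134*66 + 7 = 8844 + 7 = 8851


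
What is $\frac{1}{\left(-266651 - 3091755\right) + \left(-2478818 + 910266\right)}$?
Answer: $- \frac{1}{4926958} \approx -2.0296 \cdot 10^{-7}$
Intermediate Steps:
$\frac{1}{\left(-266651 - 3091755\right) + \left(-2478818 + 910266\right)} = \frac{1}{\left(-266651 - 3091755\right) - 1568552} = \frac{1}{-3358406 - 1568552} = \frac{1}{-4926958} = - \frac{1}{4926958}$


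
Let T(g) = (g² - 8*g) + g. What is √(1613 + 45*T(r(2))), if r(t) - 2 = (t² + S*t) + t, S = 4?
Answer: √8093 ≈ 89.961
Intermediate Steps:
r(t) = 2 + t² + 5*t (r(t) = 2 + ((t² + 4*t) + t) = 2 + (t² + 5*t) = 2 + t² + 5*t)
T(g) = g² - 7*g
√(1613 + 45*T(r(2))) = √(1613 + 45*((2 + 2² + 5*2)*(-7 + (2 + 2² + 5*2)))) = √(1613 + 45*((2 + 4 + 10)*(-7 + (2 + 4 + 10)))) = √(1613 + 45*(16*(-7 + 16))) = √(1613 + 45*(16*9)) = √(1613 + 45*144) = √(1613 + 6480) = √8093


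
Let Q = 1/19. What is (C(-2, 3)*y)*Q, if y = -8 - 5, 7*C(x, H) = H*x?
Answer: 78/133 ≈ 0.58647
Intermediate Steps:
C(x, H) = H*x/7 (C(x, H) = (H*x)/7 = H*x/7)
Q = 1/19 ≈ 0.052632
y = -13
(C(-2, 3)*y)*Q = (((1/7)*3*(-2))*(-13))*(1/19) = -6/7*(-13)*(1/19) = (78/7)*(1/19) = 78/133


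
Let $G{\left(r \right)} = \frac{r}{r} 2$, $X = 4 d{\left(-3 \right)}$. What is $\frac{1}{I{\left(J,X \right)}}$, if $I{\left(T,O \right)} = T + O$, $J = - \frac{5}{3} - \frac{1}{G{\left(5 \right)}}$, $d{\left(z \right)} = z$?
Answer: $- \frac{6}{85} \approx -0.070588$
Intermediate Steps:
$X = -12$ ($X = 4 \left(-3\right) = -12$)
$G{\left(r \right)} = 2$ ($G{\left(r \right)} = 1 \cdot 2 = 2$)
$J = - \frac{13}{6}$ ($J = - \frac{5}{3} - \frac{1}{2} = - \frac{13}{6} \approx -2.1667$)
$I{\left(T,O \right)} = O + T$
$\frac{1}{I{\left(J,X \right)}} = \frac{1}{-12 - \frac{13}{6}} = \frac{1}{- \frac{85}{6}} = - \frac{6}{85}$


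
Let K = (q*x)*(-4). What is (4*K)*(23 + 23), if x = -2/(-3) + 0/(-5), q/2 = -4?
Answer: 11776/3 ≈ 3925.3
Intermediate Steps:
q = -8 (q = 2*(-4) = -8)
x = 2/3 (x = -2*(-1/3) + 0*(-1/5) = 2/3 + 0 = 2/3 ≈ 0.66667)
K = 64/3 (K = -8*2/3*(-4) = -16/3*(-4) = 64/3 ≈ 21.333)
(4*K)*(23 + 23) = (4*(64/3))*(23 + 23) = (256/3)*46 = 11776/3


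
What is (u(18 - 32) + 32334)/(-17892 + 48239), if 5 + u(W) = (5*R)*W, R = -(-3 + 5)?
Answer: 32469/30347 ≈ 1.0699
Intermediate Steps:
R = -2 (R = -1*2 = -2)
u(W) = -5 - 10*W (u(W) = -5 + (5*(-2))*W = -5 - 10*W)
(u(18 - 32) + 32334)/(-17892 + 48239) = ((-5 - 10*(18 - 32)) + 32334)/(-17892 + 48239) = ((-5 - 10*(-14)) + 32334)/30347 = ((-5 + 140) + 32334)*(1/30347) = (135 + 32334)*(1/30347) = 32469*(1/30347) = 32469/30347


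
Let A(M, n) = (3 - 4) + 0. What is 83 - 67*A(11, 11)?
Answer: 150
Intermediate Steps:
A(M, n) = -1 (A(M, n) = -1 + 0 = -1)
83 - 67*A(11, 11) = 83 - 67*(-1) = 83 + 67 = 150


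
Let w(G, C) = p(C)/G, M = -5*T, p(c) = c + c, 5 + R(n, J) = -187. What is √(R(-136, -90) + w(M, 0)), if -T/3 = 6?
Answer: 8*I*√3 ≈ 13.856*I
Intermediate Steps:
T = -18 (T = -3*6 = -18)
R(n, J) = -192 (R(n, J) = -5 - 187 = -192)
p(c) = 2*c
M = 90 (M = -5*(-18) = 90)
w(G, C) = 2*C/G (w(G, C) = (2*C)/G = 2*C/G)
√(R(-136, -90) + w(M, 0)) = √(-192 + 2*0/90) = √(-192 + 2*0*(1/90)) = √(-192 + 0) = √(-192) = 8*I*√3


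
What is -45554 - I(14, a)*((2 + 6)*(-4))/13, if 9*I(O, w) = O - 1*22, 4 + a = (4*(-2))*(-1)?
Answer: -5330074/117 ≈ -45556.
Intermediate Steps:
a = 4 (a = -4 + (4*(-2))*(-1) = -4 - 8*(-1) = -4 + 8 = 4)
I(O, w) = -22/9 + O/9 (I(O, w) = (O - 1*22)/9 = (O - 22)/9 = (-22 + O)/9 = -22/9 + O/9)
-45554 - I(14, a)*((2 + 6)*(-4))/13 = -45554 - (-22/9 + (⅑)*14)*((2 + 6)*(-4))/13 = -45554 - (-22/9 + 14/9)*(8*(-4))*(1/13) = -45554 - (-8)*(-32*1/13)/9 = -45554 - (-8)*(-32)/(9*13) = -45554 - 1*256/117 = -45554 - 256/117 = -5330074/117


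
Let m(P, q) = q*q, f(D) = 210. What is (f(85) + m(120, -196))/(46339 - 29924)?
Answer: 5518/2345 ≈ 2.3531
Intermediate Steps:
m(P, q) = q²
(f(85) + m(120, -196))/(46339 - 29924) = (210 + (-196)²)/(46339 - 29924) = (210 + 38416)/16415 = 38626*(1/16415) = 5518/2345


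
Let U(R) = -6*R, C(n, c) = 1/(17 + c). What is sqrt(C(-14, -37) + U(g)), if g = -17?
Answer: sqrt(10195)/10 ≈ 10.097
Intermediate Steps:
sqrt(C(-14, -37) + U(g)) = sqrt(1/(17 - 37) - 6*(-17)) = sqrt(1/(-20) + 102) = sqrt(-1/20 + 102) = sqrt(2039/20) = sqrt(10195)/10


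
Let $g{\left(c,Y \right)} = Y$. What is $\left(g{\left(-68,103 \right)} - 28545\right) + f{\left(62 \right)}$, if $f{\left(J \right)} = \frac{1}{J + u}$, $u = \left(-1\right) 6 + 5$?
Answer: $- \frac{1734961}{61} \approx -28442.0$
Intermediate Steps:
$u = -1$ ($u = -6 + 5 = -1$)
$f{\left(J \right)} = \frac{1}{-1 + J}$ ($f{\left(J \right)} = \frac{1}{J - 1} = \frac{1}{-1 + J}$)
$\left(g{\left(-68,103 \right)} - 28545\right) + f{\left(62 \right)} = \left(103 - 28545\right) + \frac{1}{-1 + 62} = -28442 + \frac{1}{61} = - \frac{1734961}{61}$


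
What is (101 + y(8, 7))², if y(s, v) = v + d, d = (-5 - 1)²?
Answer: 20736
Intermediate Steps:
d = 36 (d = (-6)² = 36)
y(s, v) = 36 + v (y(s, v) = v + 36 = 36 + v)
(101 + y(8, 7))² = (101 + (36 + 7))² = (101 + 43)² = 144² = 20736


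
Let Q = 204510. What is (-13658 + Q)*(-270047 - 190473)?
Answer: -87891163040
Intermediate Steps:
(-13658 + Q)*(-270047 - 190473) = (-13658 + 204510)*(-270047 - 190473) = 190852*(-460520) = -87891163040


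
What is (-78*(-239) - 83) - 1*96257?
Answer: -77698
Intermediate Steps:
(-78*(-239) - 83) - 1*96257 = (18642 - 83) - 96257 = 18559 - 96257 = -77698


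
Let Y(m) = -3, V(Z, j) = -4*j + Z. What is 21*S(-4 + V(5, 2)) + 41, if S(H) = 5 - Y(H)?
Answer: 209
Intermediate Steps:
V(Z, j) = Z - 4*j
S(H) = 8 (S(H) = 5 - 1*(-3) = 5 + 3 = 8)
21*S(-4 + V(5, 2)) + 41 = 21*8 + 41 = 168 + 41 = 209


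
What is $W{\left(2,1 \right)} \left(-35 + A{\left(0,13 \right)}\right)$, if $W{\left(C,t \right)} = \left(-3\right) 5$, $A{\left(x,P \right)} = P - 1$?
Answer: $345$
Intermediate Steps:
$A{\left(x,P \right)} = -1 + P$
$W{\left(C,t \right)} = -15$
$W{\left(2,1 \right)} \left(-35 + A{\left(0,13 \right)}\right) = - 15 \left(-35 + \left(-1 + 13\right)\right) = - 15 \left(-35 + 12\right) = \left(-15\right) \left(-23\right) = 345$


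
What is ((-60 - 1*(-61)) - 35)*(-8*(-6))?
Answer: -1632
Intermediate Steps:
((-60 - 1*(-61)) - 35)*(-8*(-6)) = ((-60 + 61) - 35)*48 = (1 - 35)*48 = -34*48 = -1632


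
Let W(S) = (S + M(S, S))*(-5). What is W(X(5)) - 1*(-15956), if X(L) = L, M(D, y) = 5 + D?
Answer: 15881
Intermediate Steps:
W(S) = -25 - 10*S (W(S) = (S + (5 + S))*(-5) = (5 + 2*S)*(-5) = -25 - 10*S)
W(X(5)) - 1*(-15956) = (-25 - 10*5) - 1*(-15956) = (-25 - 50) + 15956 = -75 + 15956 = 15881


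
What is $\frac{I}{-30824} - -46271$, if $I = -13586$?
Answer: $\frac{713135445}{15412} \approx 46271.0$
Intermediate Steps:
$\frac{I}{-30824} - -46271 = - \frac{13586}{-30824} - -46271 = \left(-13586\right) \left(- \frac{1}{30824}\right) + 46271 = \frac{6793}{15412} + 46271 = \frac{713135445}{15412}$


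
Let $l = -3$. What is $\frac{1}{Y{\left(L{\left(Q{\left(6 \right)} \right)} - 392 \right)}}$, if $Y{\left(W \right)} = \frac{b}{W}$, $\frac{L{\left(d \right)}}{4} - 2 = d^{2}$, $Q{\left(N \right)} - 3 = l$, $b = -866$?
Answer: $\frac{192}{433} \approx 0.44342$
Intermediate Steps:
$Q{\left(N \right)} = 0$ ($Q{\left(N \right)} = 3 - 3 = 0$)
$L{\left(d \right)} = 8 + 4 d^{2}$
$Y{\left(W \right)} = - \frac{866}{W}$
$\frac{1}{Y{\left(L{\left(Q{\left(6 \right)} \right)} - 392 \right)}} = \frac{1}{\left(-866\right) \frac{1}{\left(8 + 4 \cdot 0^{2}\right) - 392}} = \frac{1}{\left(-866\right) \frac{1}{\left(8 + 4 \cdot 0\right) - 392}} = \frac{1}{\left(-866\right) \frac{1}{\left(8 + 0\right) - 392}} = \frac{1}{\left(-866\right) \frac{1}{8 - 392}} = \frac{1}{\left(-866\right) \frac{1}{-384}} = \frac{1}{\left(-866\right) \left(- \frac{1}{384}\right)} = \frac{1}{\frac{433}{192}} = \frac{192}{433}$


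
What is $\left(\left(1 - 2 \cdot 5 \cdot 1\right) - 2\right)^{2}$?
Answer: $121$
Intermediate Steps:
$\left(\left(1 - 2 \cdot 5 \cdot 1\right) - 2\right)^{2} = \left(\left(1 - 10\right) - 2\right)^{2} = \left(-9 - 2\right)^{2} = \left(-11\right)^{2} = 121$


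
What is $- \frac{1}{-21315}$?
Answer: $\frac{1}{21315} \approx 4.6915 \cdot 10^{-5}$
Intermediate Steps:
$- \frac{1}{-21315} = \left(-1\right) \left(- \frac{1}{21315}\right) = \frac{1}{21315}$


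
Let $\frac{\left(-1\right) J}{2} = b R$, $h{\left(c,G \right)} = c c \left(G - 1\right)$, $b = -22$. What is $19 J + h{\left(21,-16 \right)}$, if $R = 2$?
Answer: $-5825$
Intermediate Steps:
$h{\left(c,G \right)} = c^{2} \left(-1 + G\right)$ ($h{\left(c,G \right)} = c^{2} \left(G - 1\right) = c^{2} \left(-1 + G\right)$)
$J = 88$ ($J = - 2 \left(\left(-22\right) 2\right) = \left(-2\right) \left(-44\right) = 88$)
$19 J + h{\left(21,-16 \right)} = 19 \cdot 88 + 21^{2} \left(-1 - 16\right) = 1672 + 441 \left(-17\right) = 1672 - 7497 = -5825$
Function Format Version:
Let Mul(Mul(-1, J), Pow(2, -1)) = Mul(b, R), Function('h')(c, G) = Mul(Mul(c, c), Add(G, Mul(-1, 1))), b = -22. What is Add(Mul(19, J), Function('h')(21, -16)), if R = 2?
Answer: -5825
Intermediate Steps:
Function('h')(c, G) = Mul(Pow(c, 2), Add(-1, G)) (Function('h')(c, G) = Mul(Pow(c, 2), Add(G, -1)) = Mul(Pow(c, 2), Add(-1, G)))
J = 88 (J = Mul(-2, Mul(-22, 2)) = Mul(-2, -44) = 88)
Add(Mul(19, J), Function('h')(21, -16)) = Add(Mul(19, 88), Mul(Pow(21, 2), Add(-1, -16))) = Add(1672, Mul(441, -17)) = Add(1672, -7497) = -5825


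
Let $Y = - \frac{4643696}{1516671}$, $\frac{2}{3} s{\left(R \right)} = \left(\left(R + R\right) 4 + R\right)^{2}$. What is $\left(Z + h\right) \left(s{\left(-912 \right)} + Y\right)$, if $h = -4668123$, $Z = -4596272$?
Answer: $- \frac{1419954367040486740400}{1516671} \approx -9.3623 \cdot 10^{14}$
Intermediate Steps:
$s{\left(R \right)} = \frac{243 R^{2}}{2}$ ($s{\left(R \right)} = \frac{3 \left(\left(R + R\right) 4 + R\right)^{2}}{2} = \frac{3 \left(2 R 4 + R\right)^{2}}{2} = \frac{3 \left(8 R + R\right)^{2}}{2} = \frac{3 \left(9 R\right)^{2}}{2} = \frac{3 \cdot 81 R^{2}}{2} = \frac{243 R^{2}}{2}$)
$Y = - \frac{4643696}{1516671}$ ($Y = \left(-4643696\right) \frac{1}{1516671} = - \frac{4643696}{1516671} \approx -3.0618$)
$\left(Z + h\right) \left(s{\left(-912 \right)} + Y\right) = \left(-4596272 - 4668123\right) \left(\frac{243 \left(-912\right)^{2}}{2} - \frac{4643696}{1516671}\right) = - 9264395 \left(\frac{243}{2} \cdot 831744 - \frac{4643696}{1516671}\right) = - 9264395 \left(101056896 - \frac{4643696}{1516671}\right) = \left(-9264395\right) \frac{153270058869520}{1516671} = - \frac{1419954367040486740400}{1516671}$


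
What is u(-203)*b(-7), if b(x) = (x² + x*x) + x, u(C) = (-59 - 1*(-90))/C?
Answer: -403/29 ≈ -13.897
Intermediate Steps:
u(C) = 31/C (u(C) = (-59 + 90)/C = 31/C)
b(x) = x + 2*x² (b(x) = (x² + x²) + x = 2*x² + x = x + 2*x²)
u(-203)*b(-7) = (31/(-203))*(-7*(1 + 2*(-7))) = (31*(-1/203))*(-7*(1 - 14)) = -(-31)*(-13)/29 = -31/203*91 = -403/29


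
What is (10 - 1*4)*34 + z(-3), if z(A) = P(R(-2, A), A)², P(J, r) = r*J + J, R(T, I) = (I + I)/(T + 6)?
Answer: 213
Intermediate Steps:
R(T, I) = 2*I/(6 + T) (R(T, I) = (2*I)/(6 + T) = 2*I/(6 + T))
P(J, r) = J + J*r (P(J, r) = J*r + J = J + J*r)
z(A) = A²*(1 + A)²/4 (z(A) = ((2*A/(6 - 2))*(1 + A))² = ((2*A/4)*(1 + A))² = ((2*A*(¼))*(1 + A))² = ((A/2)*(1 + A))² = (A*(1 + A)/2)² = A²*(1 + A)²/4)
(10 - 1*4)*34 + z(-3) = (10 - 1*4)*34 + (¼)*(-3)²*(1 - 3)² = (10 - 4)*34 + (¼)*9*(-2)² = 6*34 + (¼)*9*4 = 204 + 9 = 213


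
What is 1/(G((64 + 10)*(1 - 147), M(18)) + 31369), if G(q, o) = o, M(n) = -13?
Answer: 1/31356 ≈ 3.1892e-5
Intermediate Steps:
1/(G((64 + 10)*(1 - 147), M(18)) + 31369) = 1/(-13 + 31369) = 1/31356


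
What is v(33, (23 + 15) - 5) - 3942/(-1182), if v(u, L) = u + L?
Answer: 13659/197 ≈ 69.335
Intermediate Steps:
v(u, L) = L + u
v(33, (23 + 15) - 5) - 3942/(-1182) = (((23 + 15) - 5) + 33) - 3942/(-1182) = ((38 - 5) + 33) - 3942*(-1/1182) = (33 + 33) + 657/197 = 66 + 657/197 = 13659/197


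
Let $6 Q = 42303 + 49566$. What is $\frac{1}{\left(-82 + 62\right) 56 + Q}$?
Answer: $\frac{2}{28383} \approx 7.0465 \cdot 10^{-5}$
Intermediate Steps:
$Q = \frac{30623}{2}$ ($Q = \frac{42303 + 49566}{6} = \frac{1}{6} \cdot 91869 = \frac{30623}{2} \approx 15312.0$)
$\frac{1}{\left(-82 + 62\right) 56 + Q} = \frac{1}{\left(-82 + 62\right) 56 + \frac{30623}{2}} = \frac{1}{\left(-20\right) 56 + \frac{30623}{2}} = \frac{1}{-1120 + \frac{30623}{2}} = \frac{1}{\frac{28383}{2}} = \frac{2}{28383}$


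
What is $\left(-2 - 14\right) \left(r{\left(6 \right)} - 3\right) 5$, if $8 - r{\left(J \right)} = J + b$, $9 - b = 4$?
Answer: $480$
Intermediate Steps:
$b = 5$ ($b = 9 - 4 = 5$)
$r{\left(J \right)} = 3 - J$ ($r{\left(J \right)} = 8 - \left(J + 5\right) = 8 - \left(5 + J\right) = 3 - J$)
$\left(-2 - 14\right) \left(r{\left(6 \right)} - 3\right) 5 = \left(-2 - 14\right) \left(\left(3 - 6\right) - 3\right) 5 = - 16 \left(\left(3 - 6\right) - 3\right) 5 = - 16 \left(-3 - 3\right) 5 = - 16 \left(\left(-6\right) 5\right) = \left(-16\right) \left(-30\right) = 480$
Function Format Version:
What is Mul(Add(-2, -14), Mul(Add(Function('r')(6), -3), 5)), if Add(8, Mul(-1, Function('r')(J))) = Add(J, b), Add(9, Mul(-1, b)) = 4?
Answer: 480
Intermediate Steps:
b = 5 (b = Add(9, Mul(-1, 4)) = Add(9, -4) = 5)
Function('r')(J) = Add(3, Mul(-1, J)) (Function('r')(J) = Add(8, Mul(-1, Add(J, 5))) = Add(8, Mul(-1, Add(5, J))) = Add(8, Add(-5, Mul(-1, J))) = Add(3, Mul(-1, J)))
Mul(Add(-2, -14), Mul(Add(Function('r')(6), -3), 5)) = Mul(Add(-2, -14), Mul(Add(Add(3, Mul(-1, 6)), -3), 5)) = Mul(-16, Mul(Add(Add(3, -6), -3), 5)) = Mul(-16, Mul(Add(-3, -3), 5)) = Mul(-16, Mul(-6, 5)) = Mul(-16, -30) = 480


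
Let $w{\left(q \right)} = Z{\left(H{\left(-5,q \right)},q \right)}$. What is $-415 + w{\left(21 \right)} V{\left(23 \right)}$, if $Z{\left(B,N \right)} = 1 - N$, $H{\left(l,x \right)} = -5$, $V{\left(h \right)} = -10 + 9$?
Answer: $-395$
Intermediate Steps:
$V{\left(h \right)} = -1$
$w{\left(q \right)} = 1 - q$
$-415 + w{\left(21 \right)} V{\left(23 \right)} = -415 + \left(1 - 21\right) \left(-1\right) = -415 - -20 = -415 + 20 = -395$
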